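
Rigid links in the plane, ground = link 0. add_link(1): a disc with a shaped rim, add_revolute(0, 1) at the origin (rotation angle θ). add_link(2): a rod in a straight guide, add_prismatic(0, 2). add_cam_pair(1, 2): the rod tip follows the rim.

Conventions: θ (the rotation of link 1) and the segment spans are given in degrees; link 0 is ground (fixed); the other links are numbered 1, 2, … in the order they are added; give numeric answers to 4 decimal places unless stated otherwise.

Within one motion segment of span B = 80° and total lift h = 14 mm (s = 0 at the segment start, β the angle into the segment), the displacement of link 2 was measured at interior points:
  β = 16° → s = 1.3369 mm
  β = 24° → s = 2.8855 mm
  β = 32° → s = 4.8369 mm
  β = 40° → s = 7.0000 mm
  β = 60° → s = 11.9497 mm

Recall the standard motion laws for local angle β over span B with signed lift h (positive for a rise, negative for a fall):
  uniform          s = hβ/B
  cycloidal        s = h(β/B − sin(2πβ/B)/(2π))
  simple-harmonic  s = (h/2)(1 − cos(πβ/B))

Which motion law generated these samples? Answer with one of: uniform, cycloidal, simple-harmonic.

candidates at β/B = r: uniform s = h·r (linear in β); cycloidal s = h·(r − sin(2πr)/(2π)); simple-harmonic s = (h/2)(1 − cos(πr))
β=16°: printed 1.3369 | uniform 2.8000, cycloidal 0.6809, simple-harmonic 1.3369
β=24°: printed 2.8855 | uniform 4.2000, cycloidal 2.0809, simple-harmonic 2.8855
β=32°: printed 4.8369 | uniform 5.6000, cycloidal 4.2903, simple-harmonic 4.8369
β=40°: printed 7.0000 | uniform 7.0000, cycloidal 7.0000, simple-harmonic 7.0000
β=60°: printed 11.9497 | uniform 10.5000, cycloidal 12.7282, simple-harmonic 11.9497
only one law matches every sample → simple-harmonic

simple-harmonic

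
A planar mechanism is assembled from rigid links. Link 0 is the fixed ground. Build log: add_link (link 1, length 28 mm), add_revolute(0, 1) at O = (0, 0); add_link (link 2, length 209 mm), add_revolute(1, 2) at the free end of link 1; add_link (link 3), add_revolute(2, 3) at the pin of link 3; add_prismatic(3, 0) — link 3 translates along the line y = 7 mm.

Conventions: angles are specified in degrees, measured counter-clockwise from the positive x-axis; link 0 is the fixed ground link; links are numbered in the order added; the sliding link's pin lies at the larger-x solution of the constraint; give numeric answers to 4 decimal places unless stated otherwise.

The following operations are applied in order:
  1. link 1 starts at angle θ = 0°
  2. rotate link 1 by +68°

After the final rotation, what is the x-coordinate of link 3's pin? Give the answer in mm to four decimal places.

geometry: r = 28 mm, L = 209 mm, e = 7 mm; θ starts at 0°
rotate link 1 by +68°: θ ← 0° +68° = 68°
crank pin P = (r cos θ, r sin θ) = (10.488985, 25.961148)
h = r sin θ − e = 25.961148 − 7 = 18.961148
x = r cos θ + √(L² − h²) = 10.488985 + 208.138115 = 218.627100

218.6271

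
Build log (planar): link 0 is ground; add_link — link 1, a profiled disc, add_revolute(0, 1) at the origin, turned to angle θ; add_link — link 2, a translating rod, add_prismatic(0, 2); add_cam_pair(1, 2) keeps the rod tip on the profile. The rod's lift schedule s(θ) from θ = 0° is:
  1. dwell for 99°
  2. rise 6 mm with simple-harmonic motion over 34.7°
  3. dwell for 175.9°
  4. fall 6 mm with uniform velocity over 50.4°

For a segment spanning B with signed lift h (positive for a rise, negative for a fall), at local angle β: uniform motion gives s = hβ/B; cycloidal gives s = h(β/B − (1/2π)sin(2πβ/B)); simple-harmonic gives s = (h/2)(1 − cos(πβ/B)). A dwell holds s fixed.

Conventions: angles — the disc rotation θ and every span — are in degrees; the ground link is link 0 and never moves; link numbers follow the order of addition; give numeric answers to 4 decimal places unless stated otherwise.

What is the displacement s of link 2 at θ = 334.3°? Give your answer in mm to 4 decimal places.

seg 1 [0°–99°] dwell: s stays 0.0000
seg 2 [99°–133.7°] simple-harmonic, h=6: full span → s += 6 → s = 6.0000
seg 3 [133.7°–309.6°] dwell: s stays 6.0000
seg 4 [309.6°–360°] uniform, h=-6: θ=334.3° here. β=24.7, B=50.4. -6·24.7/50.4 = -2.9405 → s = 3.0595

3.0595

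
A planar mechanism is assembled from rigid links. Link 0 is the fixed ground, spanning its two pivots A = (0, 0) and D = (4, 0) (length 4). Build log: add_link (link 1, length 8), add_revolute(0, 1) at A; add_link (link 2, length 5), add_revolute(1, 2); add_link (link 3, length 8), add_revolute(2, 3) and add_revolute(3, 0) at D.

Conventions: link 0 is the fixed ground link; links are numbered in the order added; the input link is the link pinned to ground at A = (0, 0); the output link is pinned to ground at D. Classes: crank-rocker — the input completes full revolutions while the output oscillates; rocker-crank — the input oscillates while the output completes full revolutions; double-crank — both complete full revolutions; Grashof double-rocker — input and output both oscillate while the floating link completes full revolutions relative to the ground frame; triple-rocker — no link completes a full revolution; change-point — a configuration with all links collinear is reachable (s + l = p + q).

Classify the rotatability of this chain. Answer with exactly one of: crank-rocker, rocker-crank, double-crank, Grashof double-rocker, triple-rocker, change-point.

lengths: ground=4, input=8, coupler=5, output=8
sorted: s=4 (shortest), l=8 (longest), p+q=13
s + l = 12 vs p + q = 13
s + l < p + q (Grashof) with shortest = ground link → double-crank

double-crank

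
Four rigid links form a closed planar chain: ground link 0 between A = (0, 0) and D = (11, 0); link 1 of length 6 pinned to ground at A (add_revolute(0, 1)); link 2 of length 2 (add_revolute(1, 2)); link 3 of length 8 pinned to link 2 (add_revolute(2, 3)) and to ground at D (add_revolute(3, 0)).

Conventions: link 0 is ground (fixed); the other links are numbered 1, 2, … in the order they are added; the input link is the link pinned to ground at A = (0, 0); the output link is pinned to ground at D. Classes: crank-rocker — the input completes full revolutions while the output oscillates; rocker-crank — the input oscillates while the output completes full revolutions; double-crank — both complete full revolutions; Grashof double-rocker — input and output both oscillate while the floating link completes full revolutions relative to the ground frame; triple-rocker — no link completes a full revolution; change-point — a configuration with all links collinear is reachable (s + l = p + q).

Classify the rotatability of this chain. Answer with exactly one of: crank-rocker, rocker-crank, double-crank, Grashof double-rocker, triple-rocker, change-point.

lengths: ground=11, input=6, coupler=2, output=8
sorted: s=2 (shortest), l=11 (longest), p+q=14
s + l = 13 vs p + q = 14
s + l < p + q (Grashof) with shortest = coupler link → Grashof double-rocker

Grashof double-rocker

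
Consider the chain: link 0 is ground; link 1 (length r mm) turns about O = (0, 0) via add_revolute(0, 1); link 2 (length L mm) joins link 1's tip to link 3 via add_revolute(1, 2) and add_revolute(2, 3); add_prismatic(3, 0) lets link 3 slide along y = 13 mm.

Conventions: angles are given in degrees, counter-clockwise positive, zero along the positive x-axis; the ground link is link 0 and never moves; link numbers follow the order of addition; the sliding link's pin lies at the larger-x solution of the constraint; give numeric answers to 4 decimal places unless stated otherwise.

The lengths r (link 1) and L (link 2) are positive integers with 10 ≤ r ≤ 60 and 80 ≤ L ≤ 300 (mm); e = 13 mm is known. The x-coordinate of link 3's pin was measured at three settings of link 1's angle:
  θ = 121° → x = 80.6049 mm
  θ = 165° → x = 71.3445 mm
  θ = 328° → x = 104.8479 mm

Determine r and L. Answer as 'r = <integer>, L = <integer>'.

constraint per measurement: (x − r cos θ)² + (r sin θ − e)² = L²
subtracting the θ₁ and θ₂ equations cancels the r² and L² terms:
r = (x₁² − x₂²) / (2[(x₁cos θ₁ + e sin θ₁) − (x₂cos θ₂ + e sin θ₂)]) = 20.0002 → r = 20
L² = (x₁ − r cos θ₁)² + (r sin θ₁ − e)² = 8281.0066 → L = 91.0000 → L = 91
check at θ₃=328°: x = 104.8479 (printed 104.8479) ✓

r = 20, L = 91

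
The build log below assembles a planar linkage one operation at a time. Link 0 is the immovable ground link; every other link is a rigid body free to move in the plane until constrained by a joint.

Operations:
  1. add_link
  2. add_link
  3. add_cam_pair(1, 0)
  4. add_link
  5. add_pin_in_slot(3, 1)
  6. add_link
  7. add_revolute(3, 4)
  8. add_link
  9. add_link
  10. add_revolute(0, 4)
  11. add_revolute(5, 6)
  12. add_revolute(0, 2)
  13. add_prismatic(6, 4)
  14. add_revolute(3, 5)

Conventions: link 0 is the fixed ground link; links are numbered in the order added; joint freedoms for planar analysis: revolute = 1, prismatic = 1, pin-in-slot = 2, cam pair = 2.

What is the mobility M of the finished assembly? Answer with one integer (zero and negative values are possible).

ground; <1,0,0>
#1 <2,0,0>
#2 <3,0,0>
C:1↔0 J2 <3,0,1>
#3 <4,0,1>
PS:3↔1 J2 <4,0,2>
#4 <5,0,2>
R:3↔4 J1 <5,1,2>
#5 <6,1,2>
#6 <7,1,2>
R:0↔4 J1 <7,2,2>
R:5↔6 J1 <7,3,2>
R:0↔2 J1 <7,4,2>
P:6↔4 J1 <7,5,2>
R:3↔5 J1 <7,6,2>
3×6 − 2×6 − 1×2 = 4

M = 4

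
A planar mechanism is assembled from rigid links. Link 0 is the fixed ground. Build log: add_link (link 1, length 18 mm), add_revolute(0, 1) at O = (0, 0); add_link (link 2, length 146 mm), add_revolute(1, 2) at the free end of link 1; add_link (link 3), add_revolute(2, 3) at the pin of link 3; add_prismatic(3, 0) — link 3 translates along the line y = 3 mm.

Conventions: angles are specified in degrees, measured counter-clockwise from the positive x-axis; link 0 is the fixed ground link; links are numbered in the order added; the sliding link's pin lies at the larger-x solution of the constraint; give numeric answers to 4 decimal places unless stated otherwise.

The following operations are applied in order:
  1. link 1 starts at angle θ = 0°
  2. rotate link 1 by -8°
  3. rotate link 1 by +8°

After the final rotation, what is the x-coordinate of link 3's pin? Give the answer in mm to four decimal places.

geometry: r = 18 mm, L = 146 mm, e = 3 mm; θ starts at 0°
rotate link 1 by -8°: θ ← 0° -8° = -8°
rotate link 1 by +8°: θ ← -8° +8° = 0°
crank pin P = (r cos θ, r sin θ) = (18.000000, 0.000000)
h = r sin θ − e = 0.000000 − 3 = -3.000000
x = r cos θ + √(L² − h²) = 18.000000 + 145.969175 = 163.969175

163.9692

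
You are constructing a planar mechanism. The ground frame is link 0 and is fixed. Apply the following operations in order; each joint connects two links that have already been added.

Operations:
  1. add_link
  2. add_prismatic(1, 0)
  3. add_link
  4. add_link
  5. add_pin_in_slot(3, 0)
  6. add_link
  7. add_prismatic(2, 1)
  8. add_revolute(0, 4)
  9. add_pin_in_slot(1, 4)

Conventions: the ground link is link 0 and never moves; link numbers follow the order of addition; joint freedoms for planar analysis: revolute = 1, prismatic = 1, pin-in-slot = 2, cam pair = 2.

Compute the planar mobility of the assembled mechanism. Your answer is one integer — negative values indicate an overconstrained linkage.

ground; <1,0,0>
#1 <2,0,0>
P:1↔0 J1 <2,1,0>
#2 <3,1,0>
#3 <4,1,0>
PS:3↔0 J2 <4,1,1>
#4 <5,1,1>
P:2↔1 J1 <5,2,1>
R:0↔4 J1 <5,3,1>
PS:1↔4 J2 <5,3,2>
3×4 − 2×3 − 1×2 = 4

M = 4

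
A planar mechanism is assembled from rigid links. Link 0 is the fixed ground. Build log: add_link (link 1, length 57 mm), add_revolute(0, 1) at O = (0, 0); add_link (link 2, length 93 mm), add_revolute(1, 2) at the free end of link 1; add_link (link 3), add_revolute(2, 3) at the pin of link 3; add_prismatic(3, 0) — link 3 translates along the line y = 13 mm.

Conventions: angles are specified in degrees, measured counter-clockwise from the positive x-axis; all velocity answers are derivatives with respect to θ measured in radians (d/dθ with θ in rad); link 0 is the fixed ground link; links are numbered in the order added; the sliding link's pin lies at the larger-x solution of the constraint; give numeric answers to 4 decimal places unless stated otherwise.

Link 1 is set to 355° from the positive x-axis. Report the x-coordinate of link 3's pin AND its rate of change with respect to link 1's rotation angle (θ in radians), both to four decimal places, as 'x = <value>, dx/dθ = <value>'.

geometry: r = 57 mm, L = 93 mm, e = 13 mm
crank pin P = (r cos θ, r sin θ) = (56.783098, -4.967877)
h = r sin θ − e = -4.967877 − 13 = -17.967877
x = r cos θ + √(L² − h²) = 56.783098 + 91.247769 = 148.030867
dx/dθ = −r sin θ − h·r cos θ/√(L² − h²) (θ in radians; h = -17.967877) = 16.149211

x = 148.0309, dx/dθ = 16.1492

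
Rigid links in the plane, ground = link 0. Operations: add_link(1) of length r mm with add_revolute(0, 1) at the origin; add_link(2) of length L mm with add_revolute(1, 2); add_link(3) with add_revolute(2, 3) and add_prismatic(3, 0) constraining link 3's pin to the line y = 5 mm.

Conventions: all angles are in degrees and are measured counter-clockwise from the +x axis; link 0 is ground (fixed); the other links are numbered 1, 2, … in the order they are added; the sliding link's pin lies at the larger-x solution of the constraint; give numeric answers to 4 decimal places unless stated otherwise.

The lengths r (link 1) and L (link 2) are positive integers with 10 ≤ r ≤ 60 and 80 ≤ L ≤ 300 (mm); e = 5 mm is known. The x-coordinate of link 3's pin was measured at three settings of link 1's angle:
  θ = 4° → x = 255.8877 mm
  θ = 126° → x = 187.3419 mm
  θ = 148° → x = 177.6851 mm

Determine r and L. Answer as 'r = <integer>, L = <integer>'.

constraint per measurement: (x − r cos θ)² + (r sin θ − e)² = L²
subtracting the θ₁ and θ₂ equations cancels the r² and L² terms:
r = (x₁² − x₂²) / (2[(x₁cos θ₁ + e sin θ₁) − (x₂cos θ₂ + e sin θ₂)]) = 42.0000 → r = 42
L² = (x₁ − r cos θ₁)² + (r sin θ₁ − e)² = 45796.0102 → L = 214.0000 → L = 214
check at θ₃=148°: x = 177.6851 (printed 177.6851) ✓

r = 42, L = 214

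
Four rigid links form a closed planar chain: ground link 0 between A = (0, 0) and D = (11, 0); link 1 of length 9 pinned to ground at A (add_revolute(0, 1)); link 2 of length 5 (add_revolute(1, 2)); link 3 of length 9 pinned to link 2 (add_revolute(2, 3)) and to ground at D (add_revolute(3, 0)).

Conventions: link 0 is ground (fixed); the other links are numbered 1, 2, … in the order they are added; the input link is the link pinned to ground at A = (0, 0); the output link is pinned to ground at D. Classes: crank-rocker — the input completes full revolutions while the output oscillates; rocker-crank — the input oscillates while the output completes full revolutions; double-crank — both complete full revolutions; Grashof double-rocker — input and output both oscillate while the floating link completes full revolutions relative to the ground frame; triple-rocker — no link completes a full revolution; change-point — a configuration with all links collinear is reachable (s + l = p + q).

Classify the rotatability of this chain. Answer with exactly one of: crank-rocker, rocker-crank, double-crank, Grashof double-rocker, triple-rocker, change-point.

lengths: ground=11, input=9, coupler=5, output=9
sorted: s=5 (shortest), l=11 (longest), p+q=18
s + l = 16 vs p + q = 18
s + l < p + q (Grashof) with shortest = coupler link → Grashof double-rocker

Grashof double-rocker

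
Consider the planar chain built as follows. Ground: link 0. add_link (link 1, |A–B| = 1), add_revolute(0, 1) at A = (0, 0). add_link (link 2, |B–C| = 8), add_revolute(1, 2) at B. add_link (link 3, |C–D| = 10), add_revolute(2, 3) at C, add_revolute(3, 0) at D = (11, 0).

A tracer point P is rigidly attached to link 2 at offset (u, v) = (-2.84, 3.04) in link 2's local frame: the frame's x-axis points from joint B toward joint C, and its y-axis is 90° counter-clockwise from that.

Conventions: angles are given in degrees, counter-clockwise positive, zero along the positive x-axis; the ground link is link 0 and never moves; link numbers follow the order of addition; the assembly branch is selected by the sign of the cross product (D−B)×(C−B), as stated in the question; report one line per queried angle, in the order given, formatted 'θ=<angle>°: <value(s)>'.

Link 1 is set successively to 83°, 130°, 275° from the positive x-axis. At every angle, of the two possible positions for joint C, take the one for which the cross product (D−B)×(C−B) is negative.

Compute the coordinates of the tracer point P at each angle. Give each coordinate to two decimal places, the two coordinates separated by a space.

A=(0,0), D=(11.00,0)
θ=83°: B = A + 1.00·(cos83°, sin83°) = (0.1219, 0.9925)
θ=83°: |BD| = 10.9233
θ=83°: circle(B,8.00) ∩ circle(D,10.00): a=3.8138, h=7.0324
θ=83°:   candidates: C₊=(4.5589,7.6493) cross=76.817; C₋=(3.2809,-6.3573) cross=-76.817
θ=83°:   branch - wants cross < 0 → take C=(3.2809,-6.3573) (cross=-76.817)
θ=83°: ex = (C−B)/|BC| = (0.3949,-0.9187); ey = (0.9187,0.3949)
θ=83°: P = B + -2.84·ex + 3.04·ey = (1.7934,4.8022)
θ=130°: B = A + 1.00·(cos130°, sin130°) = (-0.6428, 0.7660)
θ=130°: |BD| = 11.6680
θ=130°: circle(B,8.00) ∩ circle(D,10.00): a=4.2913, h=6.7517
θ=130°:   candidates: C₊=(4.0825,7.2214) cross=78.778; C₋=(3.1960,-6.2528) cross=-78.778
θ=130°:   branch - wants cross < 0 → take C=(3.1960,-6.2528) (cross=-78.778)
θ=130°: ex = (C−B)/|BC| = (0.4798,-0.8774); ey = (0.8774,0.4798)
θ=130°: P = B + -2.84·ex + 3.04·ey = (0.6616,4.7165)
θ=275°: B = A + 1.00·(cos275°, sin275°) = (0.0872, -0.9962)
θ=275°: |BD| = 10.9582
θ=275°: circle(B,8.00) ∩ circle(D,10.00): a=3.8365, h=7.0201
θ=275°:   candidates: C₊=(3.2696,6.3436) cross=76.927; C₋=(4.5460,-7.6384) cross=-76.927
θ=275°:   branch - wants cross < 0 → take C=(4.5460,-7.6384) (cross=-76.927)
θ=275°: ex = (C−B)/|BC| = (0.5574,-0.8303); ey = (0.8303,0.5574)
θ=275°: P = B + -2.84·ex + 3.04·ey = (1.0283,3.0561)

θ=83°: 1.79 4.80
θ=130°: 0.66 4.72
θ=275°: 1.03 3.06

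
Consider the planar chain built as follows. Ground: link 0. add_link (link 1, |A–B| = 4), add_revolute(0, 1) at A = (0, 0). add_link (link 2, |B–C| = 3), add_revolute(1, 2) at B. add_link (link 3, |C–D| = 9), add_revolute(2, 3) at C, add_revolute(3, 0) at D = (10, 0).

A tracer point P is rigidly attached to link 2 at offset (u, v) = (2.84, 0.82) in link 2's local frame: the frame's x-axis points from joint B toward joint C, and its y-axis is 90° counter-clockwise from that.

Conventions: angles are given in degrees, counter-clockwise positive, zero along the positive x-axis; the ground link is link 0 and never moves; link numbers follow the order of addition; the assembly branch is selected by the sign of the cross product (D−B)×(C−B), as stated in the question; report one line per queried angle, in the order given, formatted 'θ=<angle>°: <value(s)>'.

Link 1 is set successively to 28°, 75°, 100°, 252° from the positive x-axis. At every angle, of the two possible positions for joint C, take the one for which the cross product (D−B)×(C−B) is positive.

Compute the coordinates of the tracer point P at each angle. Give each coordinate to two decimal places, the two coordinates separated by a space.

A=(0,0), D=(10.00,0)
θ=28°: B = A + 4.00·(cos28°, sin28°) = (3.5318, 1.8779)
θ=28°: |BD| = 6.7353
θ=28°: circle(B,3.00) ∩ circle(D,9.00): a=-1.9773, h=2.2561
θ=28°:   candidates: C₊=(2.2619,4.5959) cross=15.196; C₋=(1.0038,0.2625) cross=-15.196
θ=28°:   branch + wants cross > 0 → take C=(2.2619,4.5959) (cross=15.196)
θ=28°: ex = (C−B)/|BC| = (-0.4233,0.9060); ey = (-0.9060,-0.4233)
θ=28°: P = B + 2.84·ex + 0.82·ey = (1.5867,4.1038)
θ=75°: B = A + 4.00·(cos75°, sin75°) = (1.0353, 3.8637)
θ=75°: |BD| = 9.7619
θ=75°: circle(B,3.00) ∩ circle(D,9.00): a=1.1931, h=2.7525
θ=75°:   candidates: C₊=(3.2204,5.9192) cross=26.870; C₋=(1.0415,0.8637) cross=-26.870
θ=75°:   branch + wants cross > 0 → take C=(3.2204,5.9192) (cross=26.870)
θ=75°: ex = (C−B)/|BC| = (0.7284,0.6852); ey = (-0.6852,0.7284)
θ=75°: P = B + 2.84·ex + 0.82·ey = (2.5420,6.4069)
θ=100°: B = A + 4.00·(cos100°, sin100°) = (-0.6946, 3.9392)
θ=100°: |BD| = 11.3970
θ=100°: circle(B,3.00) ∩ circle(D,9.00): a=2.5398, h=1.5967
θ=100°:   candidates: C₊=(2.2405,4.5597) cross=18.198; C₋=(1.1368,1.5631) cross=-18.198
θ=100°:   branch + wants cross > 0 → take C=(2.2405,4.5597) (cross=18.198)
θ=100°: ex = (C−B)/|BC| = (0.9784,0.2068); ey = (-0.2068,0.9784)
θ=100°: P = B + 2.84·ex + 0.82·ey = (1.9144,5.3289)
θ=252°: B = A + 4.00·(cos252°, sin252°) = (-1.2361, -3.8042)
θ=252°: |BD| = 11.8626
θ=252°: circle(B,3.00) ∩ circle(D,9.00): a=2.8966, h=0.7810
θ=252°:   candidates: C₊=(1.2570,-2.1356) cross=9.265; C₋=(1.7580,-3.6151) cross=-9.265
θ=252°:   branch + wants cross > 0 → take C=(1.2570,-2.1356) (cross=9.265)
θ=252°: ex = (C−B)/|BC| = (0.8310,0.5562); ey = (-0.5562,0.8310)
θ=252°: P = B + 2.84·ex + 0.82·ey = (0.6680,-1.5431)

θ=28°: 1.59 4.10
θ=75°: 2.54 6.41
θ=100°: 1.91 5.33
θ=252°: 0.67 -1.54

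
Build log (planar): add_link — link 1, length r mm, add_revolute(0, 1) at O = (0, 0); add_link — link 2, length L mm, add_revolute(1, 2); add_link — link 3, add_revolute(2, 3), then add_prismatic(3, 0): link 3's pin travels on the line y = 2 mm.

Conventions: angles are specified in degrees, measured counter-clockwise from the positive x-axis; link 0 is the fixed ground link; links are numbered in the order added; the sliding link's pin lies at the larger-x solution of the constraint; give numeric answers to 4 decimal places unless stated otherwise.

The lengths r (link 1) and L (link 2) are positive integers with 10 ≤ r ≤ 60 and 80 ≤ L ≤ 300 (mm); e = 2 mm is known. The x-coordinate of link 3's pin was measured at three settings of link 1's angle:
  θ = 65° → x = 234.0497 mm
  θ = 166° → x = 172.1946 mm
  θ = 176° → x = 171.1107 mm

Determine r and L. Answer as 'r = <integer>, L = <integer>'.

constraint per measurement: (x − r cos θ)² + (r sin θ − e)² = L²
subtracting the θ₁ and θ₂ equations cancels the r² and L² terms:
r = (x₁² − x₂²) / (2[(x₁cos θ₁ + e sin θ₁) − (x₂cos θ₂ + e sin θ₂)]) = 47.0000 → r = 47
L² = (x₁ − r cos θ₁)² + (r sin θ₁ − e)² = 47523.9905 → L = 218.0000 → L = 218
check at θ₃=176°: x = 171.1107 (printed 171.1107) ✓

r = 47, L = 218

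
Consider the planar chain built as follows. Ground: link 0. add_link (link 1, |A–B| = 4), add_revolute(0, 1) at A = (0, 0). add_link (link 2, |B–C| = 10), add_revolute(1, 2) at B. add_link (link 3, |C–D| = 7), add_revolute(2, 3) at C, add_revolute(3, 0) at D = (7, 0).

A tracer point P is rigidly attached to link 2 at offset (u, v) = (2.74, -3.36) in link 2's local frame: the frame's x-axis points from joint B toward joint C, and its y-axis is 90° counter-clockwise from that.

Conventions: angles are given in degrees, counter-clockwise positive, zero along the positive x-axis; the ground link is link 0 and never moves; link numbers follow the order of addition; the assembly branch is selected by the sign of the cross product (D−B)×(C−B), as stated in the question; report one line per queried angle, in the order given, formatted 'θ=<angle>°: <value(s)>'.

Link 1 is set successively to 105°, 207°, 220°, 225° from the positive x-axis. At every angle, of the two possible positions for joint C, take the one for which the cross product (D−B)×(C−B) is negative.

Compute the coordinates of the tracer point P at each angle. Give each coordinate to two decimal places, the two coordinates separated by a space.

A=(0,0), D=(7.00,0)
θ=105°: B = A + 4.00·(cos105°, sin105°) = (-1.0353, 3.8637)
θ=105°: |BD| = 8.9159
θ=105°: circle(B,10.00) ∩ circle(D,7.00): a=7.3180, h=6.8152
θ=105°:   candidates: C₊=(8.5133,6.8345) cross=60.764; C₋=(2.6066,-5.4496) cross=-60.764
θ=105°:   branch - wants cross < 0 → take C=(2.6066,-5.4496) (cross=-60.764)
θ=105°: ex = (C−B)/|BC| = (0.3642,-0.9313); ey = (0.9313,0.3642)
θ=105°: P = B + 2.74·ex + -3.36·ey = (-3.1667,0.0882)
θ=207°: B = A + 4.00·(cos207°, sin207°) = (-3.5640, -1.8160)
θ=207°: |BD| = 10.7190
θ=207°: circle(B,10.00) ∩ circle(D,7.00): a=7.7384, h=6.3338
θ=207°:   candidates: C₊=(2.9895,5.7373) cross=67.891; C₋=(5.1356,-6.7471) cross=-67.891
θ=207°:   branch - wants cross < 0 → take C=(5.1356,-6.7471) (cross=-67.891)
θ=207°: ex = (C−B)/|BC| = (0.8700,-0.4931); ey = (0.4931,0.8700)
θ=207°: P = B + 2.74·ex + -3.36·ey = (-2.8372,-6.0902)
θ=220°: B = A + 4.00·(cos220°, sin220°) = (-3.0642, -2.5712)
θ=220°: |BD| = 10.3874
θ=220°: circle(B,10.00) ∩ circle(D,7.00): a=7.6486, h=6.4420
θ=220°:   candidates: C₊=(2.7519,5.5636) cross=66.915; C₋=(5.9410,-6.9194) cross=-66.915
θ=220°:   branch - wants cross < 0 → take C=(5.9410,-6.9194) (cross=-66.915)
θ=220°: ex = (C−B)/|BC| = (0.9005,-0.4348); ey = (0.4348,0.9005)
θ=220°: P = B + 2.74·ex + -3.36·ey = (-2.0578,-6.7883)
θ=225°: B = A + 4.00·(cos225°, sin225°) = (-2.8284, -2.8284)
θ=225°: |BD| = 10.2273
θ=225°: circle(B,10.00) ∩ circle(D,7.00): a=7.6070, h=6.4911
θ=225°:   candidates: C₊=(2.6867,5.5132) cross=66.386; C₋=(6.2770,-6.9626) cross=-66.386
θ=225°:   branch - wants cross < 0 → take C=(6.2770,-6.9626) (cross=-66.386)
θ=225°: ex = (C−B)/|BC| = (0.9105,-0.4134); ey = (0.4134,0.9105)
θ=225°: P = B + 2.74·ex + -3.36·ey = (-1.7226,-7.0206)

θ=105°: -3.17 0.09
θ=207°: -2.84 -6.09
θ=220°: -2.06 -6.79
θ=225°: -1.72 -7.02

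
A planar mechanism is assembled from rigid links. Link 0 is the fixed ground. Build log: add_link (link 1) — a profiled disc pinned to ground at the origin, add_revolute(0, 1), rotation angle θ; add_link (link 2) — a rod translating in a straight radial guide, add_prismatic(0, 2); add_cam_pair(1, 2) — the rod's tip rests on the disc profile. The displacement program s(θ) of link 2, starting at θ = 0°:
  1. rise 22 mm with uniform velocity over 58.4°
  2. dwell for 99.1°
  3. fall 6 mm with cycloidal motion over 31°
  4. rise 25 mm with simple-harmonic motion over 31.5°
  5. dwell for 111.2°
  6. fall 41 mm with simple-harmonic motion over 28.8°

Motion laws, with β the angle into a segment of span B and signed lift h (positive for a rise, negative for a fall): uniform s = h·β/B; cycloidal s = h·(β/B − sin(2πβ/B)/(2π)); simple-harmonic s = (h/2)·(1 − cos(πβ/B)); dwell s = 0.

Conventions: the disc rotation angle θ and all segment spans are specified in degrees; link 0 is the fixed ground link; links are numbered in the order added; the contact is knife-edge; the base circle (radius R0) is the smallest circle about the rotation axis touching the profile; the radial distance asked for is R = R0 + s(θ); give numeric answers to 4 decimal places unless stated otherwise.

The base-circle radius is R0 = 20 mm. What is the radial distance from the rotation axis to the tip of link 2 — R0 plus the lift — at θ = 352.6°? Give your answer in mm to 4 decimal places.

seg 1 [0°–58.4°] uniform, h=22: full span → s += 22 → s = 22.0000
seg 2 [58.4°–157.5°] dwell: s stays 22.0000
seg 3 [157.5°–188.5°] cycloidal, h=-6: full span → s += -6 → s = 16.0000
seg 4 [188.5°–220°] simple-harmonic, h=25: full span → s += 25 → s = 41.0000
seg 5 [220°–331.2°] dwell: s stays 41.0000
seg 6 [331.2°–360°] simple-harmonic, h=-41: θ=352.6° here. β=21.4, B=28.8. -41/2·(1 − cos(π·0.7431)) = -34.6760 → s = 6.3240
R = R0 + s = 20 + 6.3240 = 26.3240

26.3240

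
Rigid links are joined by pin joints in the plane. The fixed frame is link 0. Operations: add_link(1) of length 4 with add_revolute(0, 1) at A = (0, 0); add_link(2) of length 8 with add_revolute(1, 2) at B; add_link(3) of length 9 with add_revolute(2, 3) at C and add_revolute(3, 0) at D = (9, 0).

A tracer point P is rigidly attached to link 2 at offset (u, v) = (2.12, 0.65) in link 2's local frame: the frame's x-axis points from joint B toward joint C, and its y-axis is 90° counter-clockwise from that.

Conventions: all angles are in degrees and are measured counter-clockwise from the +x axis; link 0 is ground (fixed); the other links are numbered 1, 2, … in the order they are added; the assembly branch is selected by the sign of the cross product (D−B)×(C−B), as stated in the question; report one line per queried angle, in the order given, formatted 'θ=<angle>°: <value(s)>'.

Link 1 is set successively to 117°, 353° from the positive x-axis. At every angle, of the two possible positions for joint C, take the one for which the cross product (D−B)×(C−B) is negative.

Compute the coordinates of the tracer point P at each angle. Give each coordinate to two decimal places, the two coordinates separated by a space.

A=(0,0), D=(9.00,0)
θ=117°: B = A + 4.00·(cos117°, sin117°) = (-1.8160, 3.5640)
θ=117°: |BD| = 11.3880
θ=117°: circle(B,8.00) ∩ circle(D,9.00): a=4.9476, h=6.2866
θ=117°:   candidates: C₊=(4.8506,7.9864) cross=71.592; C₋=(0.9157,-3.9552) cross=-71.592
θ=117°:   branch - wants cross < 0 → take C=(0.9157,-3.9552) (cross=-71.592)
θ=117°: ex = (C−B)/|BC| = (0.3415,-0.9399); ey = (0.9399,0.3415)
θ=117°: P = B + 2.12·ex + 0.65·ey = (-0.4811,1.7934)
θ=353°: B = A + 4.00·(cos353°, sin353°) = (3.9702, -0.4875)
θ=353°: |BD| = 5.0534
θ=353°: circle(B,8.00) ∩ circle(D,9.00): a=0.8446, h=7.9553
θ=353°:   candidates: C₊=(4.0435,7.5122) cross=40.201; C₋=(5.5783,-8.3242) cross=-40.201
θ=353°:   branch - wants cross < 0 → take C=(5.5783,-8.3242) (cross=-40.201)
θ=353°: ex = (C−B)/|BC| = (0.2010,-0.9796); ey = (0.9796,0.2010)
θ=353°: P = B + 2.12·ex + 0.65·ey = (5.0331,-2.4335)

θ=117°: -0.48 1.79
θ=353°: 5.03 -2.43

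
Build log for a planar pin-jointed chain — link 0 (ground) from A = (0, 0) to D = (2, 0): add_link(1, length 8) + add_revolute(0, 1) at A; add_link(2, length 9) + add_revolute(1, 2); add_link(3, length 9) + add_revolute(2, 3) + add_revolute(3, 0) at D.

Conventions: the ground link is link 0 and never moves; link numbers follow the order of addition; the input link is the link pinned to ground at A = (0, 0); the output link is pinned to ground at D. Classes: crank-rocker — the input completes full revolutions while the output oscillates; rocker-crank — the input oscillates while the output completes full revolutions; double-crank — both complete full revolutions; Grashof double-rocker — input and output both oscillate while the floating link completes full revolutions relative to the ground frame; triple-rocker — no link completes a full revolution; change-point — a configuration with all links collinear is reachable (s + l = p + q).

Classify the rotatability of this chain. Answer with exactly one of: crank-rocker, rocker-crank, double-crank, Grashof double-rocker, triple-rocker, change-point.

lengths: ground=2, input=8, coupler=9, output=9
sorted: s=2 (shortest), l=9 (longest), p+q=17
s + l = 11 vs p + q = 17
s + l < p + q (Grashof) with shortest = ground link → double-crank

double-crank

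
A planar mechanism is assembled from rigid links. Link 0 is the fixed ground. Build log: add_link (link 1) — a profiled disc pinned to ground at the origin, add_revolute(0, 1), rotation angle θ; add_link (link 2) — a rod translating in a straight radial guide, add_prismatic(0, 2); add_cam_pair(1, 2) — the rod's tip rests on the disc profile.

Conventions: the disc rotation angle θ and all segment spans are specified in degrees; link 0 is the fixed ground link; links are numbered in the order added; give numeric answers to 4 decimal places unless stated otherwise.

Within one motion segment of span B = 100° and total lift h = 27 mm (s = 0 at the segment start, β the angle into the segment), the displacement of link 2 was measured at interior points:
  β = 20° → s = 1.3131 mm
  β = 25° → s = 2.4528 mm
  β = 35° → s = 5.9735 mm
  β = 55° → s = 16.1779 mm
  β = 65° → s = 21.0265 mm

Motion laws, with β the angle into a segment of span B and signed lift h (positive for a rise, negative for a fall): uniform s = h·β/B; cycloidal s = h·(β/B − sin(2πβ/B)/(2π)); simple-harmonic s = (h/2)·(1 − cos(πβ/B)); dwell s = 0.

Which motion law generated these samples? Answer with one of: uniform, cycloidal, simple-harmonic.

candidates at β/B = r: uniform s = h·r (linear in β); cycloidal s = h·(r − sin(2πr)/(2π)); simple-harmonic s = (h/2)(1 − cos(πr))
β=20°: printed 1.3131 | uniform 5.4000, cycloidal 1.3131, simple-harmonic 2.5783
β=25°: printed 2.4528 | uniform 6.7500, cycloidal 2.4528, simple-harmonic 3.9541
β=35°: printed 5.9735 | uniform 9.4500, cycloidal 5.9735, simple-harmonic 7.3711
β=55°: printed 16.1779 | uniform 14.8500, cycloidal 16.1779, simple-harmonic 15.6119
β=65°: printed 21.0265 | uniform 17.5500, cycloidal 21.0265, simple-harmonic 19.6289
only one law matches every sample → cycloidal

cycloidal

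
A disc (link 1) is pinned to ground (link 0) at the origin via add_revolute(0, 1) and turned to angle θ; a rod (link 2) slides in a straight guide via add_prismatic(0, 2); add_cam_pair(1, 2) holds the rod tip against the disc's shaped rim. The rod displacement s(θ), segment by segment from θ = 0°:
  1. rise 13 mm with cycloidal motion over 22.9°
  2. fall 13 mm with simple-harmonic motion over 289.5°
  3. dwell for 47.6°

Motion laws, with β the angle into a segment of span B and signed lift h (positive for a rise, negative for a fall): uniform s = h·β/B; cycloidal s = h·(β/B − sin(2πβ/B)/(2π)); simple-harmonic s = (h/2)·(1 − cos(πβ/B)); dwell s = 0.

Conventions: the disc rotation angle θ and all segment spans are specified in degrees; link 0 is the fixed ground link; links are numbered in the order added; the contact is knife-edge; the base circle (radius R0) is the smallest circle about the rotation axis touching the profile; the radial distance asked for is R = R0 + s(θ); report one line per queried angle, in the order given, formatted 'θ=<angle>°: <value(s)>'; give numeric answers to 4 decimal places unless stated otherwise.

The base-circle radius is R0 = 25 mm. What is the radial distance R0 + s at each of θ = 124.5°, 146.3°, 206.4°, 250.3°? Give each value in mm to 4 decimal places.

segment 1 (0° to 22.9°, cycloidal, h = 13) is passed completely: s = 0.0000 + (13) = 13.0000
θ = 124.5° falls in segment 2 (22.9° to 312.4°, simple-harmonic, h = -13): β = 124.5 − 22.9 = 101.6°, B = 289.5°; Δs = -13/2·(1 − cos(π·0.3509)) = -3.5664; s = 13.0000 − 3.5664 = 9.4336
θ = 146.3° falls in segment 2 (22.9° to 312.4°, simple-harmonic, h = -13): β = 146.3 − 22.9 = 123.4°, B = 289.5°; Δs = -13/2·(1 − cos(π·0.4263)) = -5.0075; s = 13.0000 − 5.0075 = 7.9925
θ = 206.4° falls in segment 2 (22.9° to 312.4°, simple-harmonic, h = -13): β = 206.4 − 22.9 = 183.5°, B = 289.5°; Δs = -13/2·(1 − cos(π·0.6339)) = -9.1535; s = 13.0000 − 9.1535 = 3.8465
θ = 250.3° falls in segment 2 (22.9° to 312.4°, simple-harmonic, h = -13): β = 250.3 − 22.9 = 227.4°, B = 289.5°; Δs = -13/2·(1 − cos(π·0.7855)) = -11.5791; s = 13.0000 − 11.5791 = 1.4209
θ=124.5°: R = R0 + s = 25 + 9.4336 = 34.4336
θ=146.3°: R = R0 + s = 25 + 7.9925 = 32.9925
θ=206.4°: R = R0 + s = 25 + 3.8465 = 28.8465
θ=250.3°: R = R0 + s = 25 + 1.4209 = 26.4209

θ=124.5°: 34.4336
θ=146.3°: 32.9925
θ=206.4°: 28.8465
θ=250.3°: 26.4209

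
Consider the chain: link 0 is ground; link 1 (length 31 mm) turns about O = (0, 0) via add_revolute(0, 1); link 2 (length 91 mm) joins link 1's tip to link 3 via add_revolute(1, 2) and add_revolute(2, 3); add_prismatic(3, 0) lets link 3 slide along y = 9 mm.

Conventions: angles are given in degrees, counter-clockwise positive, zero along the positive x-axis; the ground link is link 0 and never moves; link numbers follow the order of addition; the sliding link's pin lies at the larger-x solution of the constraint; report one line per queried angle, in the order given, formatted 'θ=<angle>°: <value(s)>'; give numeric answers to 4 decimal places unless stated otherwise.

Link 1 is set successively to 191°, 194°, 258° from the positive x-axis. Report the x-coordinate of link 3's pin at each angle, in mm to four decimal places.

geometry: r = 31 mm, L = 91 mm, e = 9 mm
θ=191°: crank pin P = (r cos θ, r sin θ) = (-30.430443, -5.915079)
θ=191°: h = r sin θ − e = -5.915079 − 9 = -14.915079
θ=191°: x = r cos θ + √(L² − h²) = -30.430443 + 89.769374 = 59.338931
θ=194°: crank pin P = (r cos θ, r sin θ) = (-30.079168, -7.499579)
θ=194°: h = r sin θ − e = -7.499579 − 9 = -16.499579
θ=194°: x = r cos θ + √(L² − h²) = -30.079168 + 89.491697 = 59.412530
θ=258°: crank pin P = (r cos θ, r sin θ) = (-6.445262, -30.322576)
θ=258°: h = r sin θ − e = -30.322576 − 9 = -39.322576
θ=258°: x = r cos θ + √(L² − h²) = -6.445262 + 82.065431 = 75.620169

θ=191°: 59.3389
θ=194°: 59.4125
θ=258°: 75.6202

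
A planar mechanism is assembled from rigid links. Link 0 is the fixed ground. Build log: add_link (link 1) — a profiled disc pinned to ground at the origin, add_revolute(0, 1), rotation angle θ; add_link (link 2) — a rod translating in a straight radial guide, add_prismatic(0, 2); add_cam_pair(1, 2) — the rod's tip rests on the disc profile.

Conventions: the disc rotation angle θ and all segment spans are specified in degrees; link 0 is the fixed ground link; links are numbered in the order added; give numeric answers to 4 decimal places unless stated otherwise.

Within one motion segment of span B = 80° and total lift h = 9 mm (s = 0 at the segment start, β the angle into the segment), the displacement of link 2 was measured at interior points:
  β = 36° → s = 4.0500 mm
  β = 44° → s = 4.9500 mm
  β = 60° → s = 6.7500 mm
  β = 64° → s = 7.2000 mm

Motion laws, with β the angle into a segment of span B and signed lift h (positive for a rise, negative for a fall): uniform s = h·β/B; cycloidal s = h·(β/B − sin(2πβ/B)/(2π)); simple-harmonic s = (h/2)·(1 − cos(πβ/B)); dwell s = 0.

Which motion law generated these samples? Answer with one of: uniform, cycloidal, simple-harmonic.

candidates at β/B = r: uniform s = h·r (linear in β); cycloidal s = h·(r − sin(2πr)/(2π)); simple-harmonic s = (h/2)(1 − cos(πr))
β=36°: printed 4.0500 | uniform 4.0500, cycloidal 3.6074, simple-harmonic 3.7960
β=44°: printed 4.9500 | uniform 4.9500, cycloidal 5.3926, simple-harmonic 5.2040
β=60°: printed 6.7500 | uniform 6.7500, cycloidal 8.1824, simple-harmonic 7.6820
β=64°: printed 7.2000 | uniform 7.2000, cycloidal 8.5623, simple-harmonic 8.1406
only one law matches every sample → uniform

uniform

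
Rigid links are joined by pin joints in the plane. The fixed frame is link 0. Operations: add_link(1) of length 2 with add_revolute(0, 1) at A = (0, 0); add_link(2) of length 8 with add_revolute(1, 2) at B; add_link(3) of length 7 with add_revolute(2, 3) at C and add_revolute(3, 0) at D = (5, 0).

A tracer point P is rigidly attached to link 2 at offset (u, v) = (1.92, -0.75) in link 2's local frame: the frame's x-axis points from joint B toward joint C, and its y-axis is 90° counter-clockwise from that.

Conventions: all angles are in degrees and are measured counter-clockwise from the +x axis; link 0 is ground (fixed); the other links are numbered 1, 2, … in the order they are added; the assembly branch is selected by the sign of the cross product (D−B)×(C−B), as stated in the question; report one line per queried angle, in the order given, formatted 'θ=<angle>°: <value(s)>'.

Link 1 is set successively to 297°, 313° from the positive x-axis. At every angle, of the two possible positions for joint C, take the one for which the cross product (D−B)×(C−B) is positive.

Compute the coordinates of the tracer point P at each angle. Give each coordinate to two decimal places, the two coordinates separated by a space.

A=(0,0), D=(5.00,0)
θ=297°: B = A + 2.00·(cos297°, sin297°) = (0.9080, -1.7820)
θ=297°: |BD| = 4.4632
θ=297°: circle(B,8.00) ∩ circle(D,7.00): a=3.9120, h=6.9783
θ=297°:   candidates: C₊=(1.7084,6.1778) cross=31.145; C₋=(7.2808,-6.6180) cross=-31.145
θ=297°:   branch + wants cross > 0 → take C=(1.7084,6.1778) (cross=31.145)
θ=297°: ex = (C−B)/|BC| = (0.1001,0.9950); ey = (-0.9950,0.1001)
θ=297°: P = B + 1.92·ex + -0.75·ey = (1.8463,0.0533)
θ=313°: B = A + 2.00·(cos313°, sin313°) = (1.3640, -1.4627)
θ=313°: |BD| = 3.9192
θ=313°: circle(B,8.00) ∩ circle(D,7.00): a=3.8733, h=6.9998
θ=313°:   candidates: C₊=(2.3449,6.4769) cross=27.434; C₋=(7.5698,-6.5112) cross=-27.434
θ=313°:   branch + wants cross > 0 → take C=(2.3449,6.4769) (cross=27.434)
θ=313°: ex = (C−B)/|BC| = (0.1226,0.9925); ey = (-0.9925,0.1226)
θ=313°: P = B + 1.92·ex + -0.75·ey = (2.3438,0.3508)

θ=297°: 1.85 0.05
θ=313°: 2.34 0.35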